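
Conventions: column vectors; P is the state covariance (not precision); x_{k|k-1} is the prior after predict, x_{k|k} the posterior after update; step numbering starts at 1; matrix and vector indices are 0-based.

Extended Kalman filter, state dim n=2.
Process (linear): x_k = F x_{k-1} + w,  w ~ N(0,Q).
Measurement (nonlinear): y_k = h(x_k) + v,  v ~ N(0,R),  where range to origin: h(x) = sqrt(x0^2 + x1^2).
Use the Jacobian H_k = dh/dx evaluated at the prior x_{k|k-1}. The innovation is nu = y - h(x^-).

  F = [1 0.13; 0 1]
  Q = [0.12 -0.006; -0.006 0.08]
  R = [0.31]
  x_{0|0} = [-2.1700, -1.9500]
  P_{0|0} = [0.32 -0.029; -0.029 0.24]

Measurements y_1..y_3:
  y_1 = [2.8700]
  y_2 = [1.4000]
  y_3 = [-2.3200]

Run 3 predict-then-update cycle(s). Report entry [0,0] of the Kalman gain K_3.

K[0,0] = -0.3898

step 1: x^-=[-2.4235, -1.9500]  P^-=[0.4365 -0.0038; -0.0038 0.3200]  H_jac=[-0.7791 -0.6269]  S=[0.6970]  K=[-0.4845; -0.2836]  nu=[-0.2406]  x^+=[-2.3069, -1.8818]  P^+=[0.2729 -0.0996; -0.0996 0.2640]
step 2: x^-=[-2.5516, -1.8818]  P^-=[0.3715 -0.0712; -0.0712 0.3440]  H_jac=[-0.8048 -0.5935]  S=[0.6037]  K=[-0.4252; -0.2432]  nu=[-1.7704]  x^+=[-1.7989, -1.4512]  P^+=[0.2623 -0.1337; -0.1337 0.3083]
step 3: x^-=[-1.9875, -1.4512]  P^-=[0.3528 -0.0996; -0.0996 0.3883]  H_jac=[-0.8076 -0.5897]  S=[0.5803]  K=[-0.3898; -0.2560]  nu=[-4.7810]  x^+=[-0.1238, -0.2275]  P^+=[0.2646 -0.1575; -0.1575 0.3502]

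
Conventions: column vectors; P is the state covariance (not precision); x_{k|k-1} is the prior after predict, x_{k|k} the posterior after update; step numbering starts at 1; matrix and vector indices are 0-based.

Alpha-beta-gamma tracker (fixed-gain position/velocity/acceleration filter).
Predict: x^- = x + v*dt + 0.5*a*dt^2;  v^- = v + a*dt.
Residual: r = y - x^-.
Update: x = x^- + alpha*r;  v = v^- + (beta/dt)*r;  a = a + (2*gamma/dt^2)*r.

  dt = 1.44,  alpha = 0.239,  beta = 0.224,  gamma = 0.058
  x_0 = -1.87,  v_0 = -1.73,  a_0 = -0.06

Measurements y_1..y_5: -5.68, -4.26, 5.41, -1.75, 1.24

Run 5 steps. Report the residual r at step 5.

resid = 0.1821

step 1: x_pred=-4.4234  r=-1.2566  x^+=-4.7237  v^+=-2.0119  a^+=-0.1303
step 2: x_pred=-7.7559  r=3.4959  x^+=-6.9204  v^+=-1.6557  a^+=0.0653
step 3: x_pred=-9.2369  r=14.6469  x^+=-5.7363  v^+=0.7167  a^+=0.8846
step 4: x_pred=-3.7870  r=2.0370  x^+=-3.3002  v^+=2.3075  a^+=0.9986
step 5: x_pred=1.0579  r=0.1821  x^+=1.1014  v^+=3.7738  a^+=1.0088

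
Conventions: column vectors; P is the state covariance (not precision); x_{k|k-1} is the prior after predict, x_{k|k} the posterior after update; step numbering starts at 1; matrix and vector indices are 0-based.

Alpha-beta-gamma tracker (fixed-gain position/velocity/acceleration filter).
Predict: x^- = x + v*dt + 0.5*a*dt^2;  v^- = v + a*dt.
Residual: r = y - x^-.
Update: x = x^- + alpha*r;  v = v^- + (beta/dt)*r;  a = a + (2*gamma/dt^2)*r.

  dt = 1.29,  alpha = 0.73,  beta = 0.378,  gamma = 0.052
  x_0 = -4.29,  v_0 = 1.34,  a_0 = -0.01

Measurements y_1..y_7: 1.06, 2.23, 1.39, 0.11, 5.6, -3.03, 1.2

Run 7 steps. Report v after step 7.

v_post = -1.0946

step 1: x_pred=-2.5697  r=3.6297  x^+=0.0800  v^+=2.3907  a^+=0.2168
step 2: x_pred=3.3444  r=-1.1144  x^+=2.5309  v^+=2.3439  a^+=0.1472
step 3: x_pred=5.6770  r=-4.2870  x^+=2.5475  v^+=1.2776  a^+=-0.1207
step 4: x_pred=4.0951  r=-3.9851  x^+=1.1860  v^+=-0.0459  a^+=-0.3698
step 5: x_pred=0.8191  r=4.7809  x^+=4.3092  v^+=0.8780  a^+=-0.0710
step 6: x_pred=5.3827  r=-8.4127  x^+=-0.7586  v^+=-1.6787  a^+=-0.5968
step 7: x_pred=-3.4206  r=4.6206  x^+=-0.0476  v^+=-1.0946  a^+=-0.3080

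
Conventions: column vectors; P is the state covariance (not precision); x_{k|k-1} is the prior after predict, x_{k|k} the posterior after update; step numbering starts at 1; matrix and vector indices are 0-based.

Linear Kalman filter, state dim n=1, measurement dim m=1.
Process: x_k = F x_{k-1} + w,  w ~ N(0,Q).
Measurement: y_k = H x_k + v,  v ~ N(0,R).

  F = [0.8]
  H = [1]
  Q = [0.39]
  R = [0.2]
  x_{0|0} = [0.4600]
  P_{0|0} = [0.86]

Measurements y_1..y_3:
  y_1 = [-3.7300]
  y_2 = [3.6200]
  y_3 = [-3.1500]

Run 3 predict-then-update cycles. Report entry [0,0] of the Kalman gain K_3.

K[0,0] = 0.7064

step 1: x^-=[0.3680]  P^-=[0.9404]  S=[1.1404]  K=[0.8246]  nu=[-4.0980]  x^+=[-3.0113]  P^+=[0.1649]
step 2: x^-=[-2.4090]  P^-=[0.4956]  S=[0.6956]  K=[0.7125]  nu=[6.0290]  x^+=[1.8864]  P^+=[0.1425]
step 3: x^-=[1.5091]  P^-=[0.4812]  S=[0.6812]  K=[0.7064]  nu=[-4.6591]  x^+=[-1.7821]  P^+=[0.1413]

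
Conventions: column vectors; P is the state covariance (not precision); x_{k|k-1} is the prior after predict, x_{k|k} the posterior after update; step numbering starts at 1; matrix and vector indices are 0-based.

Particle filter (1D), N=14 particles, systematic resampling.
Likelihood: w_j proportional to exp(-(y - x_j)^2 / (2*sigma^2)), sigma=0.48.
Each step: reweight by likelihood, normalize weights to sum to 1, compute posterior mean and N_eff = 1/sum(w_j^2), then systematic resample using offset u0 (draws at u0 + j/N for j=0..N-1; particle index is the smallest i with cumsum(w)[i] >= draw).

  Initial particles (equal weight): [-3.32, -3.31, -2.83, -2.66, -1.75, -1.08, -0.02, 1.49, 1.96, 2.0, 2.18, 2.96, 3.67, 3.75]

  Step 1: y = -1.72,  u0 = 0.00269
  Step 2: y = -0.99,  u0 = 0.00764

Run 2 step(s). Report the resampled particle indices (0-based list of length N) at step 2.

resampled_idx = [2, 3, 4, 6, 7, 9, 10, 11, 11, 12, 12, 12, 13, 13]

step 1: w=[0.0024, 0.0025, 0.0422, 0.0899, 0.6104, 0.2514, 0.0012, 0.0000, 0.0000, 0.0000, 0.0000, 0.0000, 0.0000, 0.0000]  mean=-1.7146  Neff=2.2436  idx=[1, 3, 4, 4, 4, 4, 4, 4, 4, 4, 4, 5, 5, 5]
step 2: w=[0.0000, 0.0004, 0.0517, 0.0517, 0.0517, 0.0517, 0.0517, 0.0517, 0.0517, 0.0517, 0.0517, 0.1780, 0.1780, 0.1780]  mean=-1.3926  Neff=8.3931  idx=[2, 3, 4, 6, 7, 9, 10, 11, 11, 12, 12, 12, 13, 13]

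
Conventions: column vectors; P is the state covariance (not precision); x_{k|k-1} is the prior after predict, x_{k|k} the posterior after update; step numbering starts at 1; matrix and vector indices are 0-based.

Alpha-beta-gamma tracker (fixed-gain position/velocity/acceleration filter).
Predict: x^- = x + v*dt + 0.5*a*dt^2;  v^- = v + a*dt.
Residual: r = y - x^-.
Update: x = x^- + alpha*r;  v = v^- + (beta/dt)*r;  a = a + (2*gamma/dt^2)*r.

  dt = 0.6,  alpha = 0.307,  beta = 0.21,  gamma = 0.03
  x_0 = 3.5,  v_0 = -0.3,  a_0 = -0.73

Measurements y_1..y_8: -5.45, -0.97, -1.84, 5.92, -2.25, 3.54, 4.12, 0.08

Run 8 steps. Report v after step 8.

step 1: x_pred=3.1886  r=-8.6386  x^+=0.5365  v^+=-3.7615  a^+=-2.1698
step 2: x_pred=-2.1109  r=1.1409  x^+=-1.7607  v^+=-4.6641  a^+=-1.9796
step 3: x_pred=-4.9154  r=3.0754  x^+=-3.9713  v^+=-4.7754  a^+=-1.4670
step 4: x_pred=-7.1006  r=13.0206  x^+=-3.1033  v^+=-1.0984  a^+=0.7031
step 5: x_pred=-3.6358  r=1.3858  x^+=-3.2103  v^+=-0.1916  a^+=0.9340
step 6: x_pred=-3.1572  r=6.6972  x^+=-1.1011  v^+=2.7128  a^+=2.0502
step 7: x_pred=0.8956  r=3.2244  x^+=1.8855  v^+=5.0715  a^+=2.5876
step 8: x_pred=5.3942  r=-5.3142  x^+=3.7627  v^+=4.7641  a^+=1.7019

v_post = 4.7641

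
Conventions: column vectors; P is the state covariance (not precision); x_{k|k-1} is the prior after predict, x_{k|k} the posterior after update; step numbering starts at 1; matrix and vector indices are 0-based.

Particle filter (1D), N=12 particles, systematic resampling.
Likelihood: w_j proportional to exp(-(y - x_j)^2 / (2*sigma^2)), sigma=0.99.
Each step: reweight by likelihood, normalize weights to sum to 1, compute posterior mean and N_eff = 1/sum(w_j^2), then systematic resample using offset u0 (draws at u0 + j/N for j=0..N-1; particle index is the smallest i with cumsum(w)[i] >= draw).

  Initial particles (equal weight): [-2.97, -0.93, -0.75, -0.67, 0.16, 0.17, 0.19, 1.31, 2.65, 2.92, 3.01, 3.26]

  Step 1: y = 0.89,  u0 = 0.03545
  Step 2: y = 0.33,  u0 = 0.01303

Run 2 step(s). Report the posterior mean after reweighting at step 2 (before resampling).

post_mean = 0.3070

step 1: w=[0.0001, 0.0416, 0.0572, 0.0651, 0.1718, 0.1730, 0.1756, 0.2060, 0.0464, 0.0275, 0.0228, 0.0128]  mean=0.5484  Neff=6.8700  idx=[1, 3, 4, 4, 5, 5, 6, 6, 7, 7, 7, 9]
step 2: w=[0.0503, 0.0679, 0.1115, 0.1115, 0.1116, 0.1116, 0.1120, 0.1120, 0.0693, 0.0693, 0.0693, 0.0037]  mean=0.3070  Neff=10.3712  idx=[0, 1, 2, 3, 4, 4, 5, 6, 7, 7, 8, 10]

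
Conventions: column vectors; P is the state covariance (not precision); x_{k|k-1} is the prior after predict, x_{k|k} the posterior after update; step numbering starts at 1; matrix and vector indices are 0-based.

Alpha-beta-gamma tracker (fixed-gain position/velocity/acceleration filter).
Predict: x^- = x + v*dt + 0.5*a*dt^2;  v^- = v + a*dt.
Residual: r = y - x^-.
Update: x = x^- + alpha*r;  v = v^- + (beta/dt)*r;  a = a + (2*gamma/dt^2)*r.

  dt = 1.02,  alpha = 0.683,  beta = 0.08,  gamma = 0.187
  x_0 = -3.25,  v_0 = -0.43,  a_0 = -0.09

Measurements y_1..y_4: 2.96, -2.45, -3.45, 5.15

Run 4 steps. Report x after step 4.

step 1: x_pred=-3.7354  r=6.6954  x^+=0.8376  v^+=0.0033  a^+=2.3168
step 2: x_pred=2.0462  r=-4.4962  x^+=-1.0247  v^+=2.0139  a^+=0.7006
step 3: x_pred=1.3939  r=-4.8439  x^+=-1.9145  v^+=2.3486  a^+=-1.0407
step 4: x_pred=-0.0603  r=5.2103  x^+=3.4983  v^+=1.6957  a^+=0.8323

x_post = 3.4983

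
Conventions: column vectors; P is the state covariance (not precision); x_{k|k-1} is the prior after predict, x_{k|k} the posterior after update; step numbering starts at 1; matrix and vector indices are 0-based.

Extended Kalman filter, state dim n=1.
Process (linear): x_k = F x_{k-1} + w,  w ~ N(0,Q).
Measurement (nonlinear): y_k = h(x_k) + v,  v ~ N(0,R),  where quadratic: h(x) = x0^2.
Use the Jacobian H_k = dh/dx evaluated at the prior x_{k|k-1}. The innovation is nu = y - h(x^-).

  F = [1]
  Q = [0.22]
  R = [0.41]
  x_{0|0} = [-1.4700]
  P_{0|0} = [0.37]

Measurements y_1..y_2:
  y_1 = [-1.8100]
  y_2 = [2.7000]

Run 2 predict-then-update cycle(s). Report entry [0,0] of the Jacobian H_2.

step 1: x^-=[-1.4700]  P^-=[0.5900]  H_jac=[-2.9400]  S=[5.5097]  K=[-0.3148]  nu=[-3.9709]  x^+=[-0.2199]  P^+=[0.0439]
step 2: x^-=[-0.2199]  P^-=[0.2639]  H_jac=[-0.4397]  S=[0.4610]  K=[-0.2517]  nu=[2.6517]  x^+=[-0.8873]  P^+=[0.2347]

H_jac[0,0] = -0.4397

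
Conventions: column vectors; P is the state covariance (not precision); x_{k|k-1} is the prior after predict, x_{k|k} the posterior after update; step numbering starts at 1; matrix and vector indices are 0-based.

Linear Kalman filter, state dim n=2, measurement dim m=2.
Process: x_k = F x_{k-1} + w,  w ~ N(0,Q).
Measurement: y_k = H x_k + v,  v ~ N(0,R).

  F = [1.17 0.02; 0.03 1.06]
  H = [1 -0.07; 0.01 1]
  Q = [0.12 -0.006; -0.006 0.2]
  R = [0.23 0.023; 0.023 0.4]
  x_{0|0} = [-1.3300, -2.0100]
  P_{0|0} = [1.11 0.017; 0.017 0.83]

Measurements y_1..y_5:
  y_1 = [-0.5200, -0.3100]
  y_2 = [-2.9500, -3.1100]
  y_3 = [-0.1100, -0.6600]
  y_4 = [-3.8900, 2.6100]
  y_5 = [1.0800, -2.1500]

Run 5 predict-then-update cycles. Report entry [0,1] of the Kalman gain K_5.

step 1: x^-=[-1.5963, -2.1705]  P^-=[1.6406 0.0717; 0.0717 1.1347]  S=[1.8661 0.0316; 0.0316 1.5363]  K=[0.8758 0.0393; -0.0167 0.7394]  nu=[0.9244, 1.8765]  x^+=[-0.7130, -0.7985]  P^+=[0.2047 0.0338; 0.0338 0.2950]
step 2: x^-=[-0.8501, -0.8678]  P^-=[0.4019 0.0494; 0.0494 0.5338]  S=[0.6276 0.0390; 0.0390 0.9349]  K=[0.6330 0.0307; -0.0164 0.5722]  nu=[-2.1606, -2.2337]  x^+=[-2.2864, -2.1106]  P^+=[0.1481 0.0254; 0.0254 0.2283]
step 3: x^-=[-2.7173, -2.3058]  P^-=[0.3240 0.0355; 0.0355 0.4582]  S=[0.5512 0.0297; 0.0297 0.8590]  K=[0.5818 0.0250; -0.0225 0.5347]  nu=[2.4459, 1.6730]  x^+=[-1.2523, -1.4664]  P^+=[0.1359 0.0220; 0.0220 0.2131]
step 4: x^-=[-1.4945, -1.5920]  P^-=[0.3072 0.0306; 0.0306 0.4410]  S=[0.5351 0.0258; 0.0258 0.8416]  K=[0.5690 0.0226; -0.0258 0.5251]  nu=[-2.5070, 4.2169]  x^+=[-2.8258, 0.6870]  P^+=[0.1329 0.0208; 0.0208 0.2092]
step 5: x^-=[-3.2924, 0.6435]  P^-=[0.3029 0.0289; 0.0289 0.4366]  S=[0.5310 0.0244; 0.0244 0.8372]  K=[0.5657 0.0217; -0.0271 0.5226]  nu=[4.4175, -2.7606]  x^+=[-0.8535, -0.9188]  P^+=[0.1320 0.0204; 0.0204 0.2082]

K[0,1] = 0.0217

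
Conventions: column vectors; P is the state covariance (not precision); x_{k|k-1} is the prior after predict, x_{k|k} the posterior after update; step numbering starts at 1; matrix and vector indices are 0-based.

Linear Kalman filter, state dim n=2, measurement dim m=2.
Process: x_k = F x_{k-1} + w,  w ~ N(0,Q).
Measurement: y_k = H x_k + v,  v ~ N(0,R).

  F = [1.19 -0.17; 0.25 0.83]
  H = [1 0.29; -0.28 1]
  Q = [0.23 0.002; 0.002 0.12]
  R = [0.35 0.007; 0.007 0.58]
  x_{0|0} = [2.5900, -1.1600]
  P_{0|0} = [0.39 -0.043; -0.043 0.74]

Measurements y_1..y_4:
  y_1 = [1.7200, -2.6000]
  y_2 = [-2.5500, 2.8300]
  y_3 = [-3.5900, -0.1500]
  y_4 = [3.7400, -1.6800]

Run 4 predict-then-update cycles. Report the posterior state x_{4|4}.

x_post = [1.3118, -0.5057]

step 1: x^-=[3.2793, -0.3153]  P^-=[0.8211 -0.0270; -0.0270 0.6363]  S=[1.2089 -0.0632; -0.0632 1.2958]  K=[0.6640 -0.1659; 0.1567 0.5045]  nu=[-1.4679, -1.3665]  x^+=[2.5313, -1.2347]  P^+=[0.2384 -0.0248; -0.0248 0.2868]
step 2: x^-=[3.2221, -0.3920]  P^-=[0.5860 0.0090; 0.0090 0.3222]  S=[0.9683 -0.0553; -0.0553 0.9431]  K=[0.6005 -0.1292; 0.1256 0.3463]  nu=[-5.6585, 4.1242]  x^+=[-0.7083, 0.3256]  P^+=[0.2125 -0.0112; -0.0112 0.1986]
step 3: x^-=[-0.8983, 0.0931]  P^-=[0.5412 0.0266; 0.0266 0.2654]  S=[0.9290 -0.0431; -0.0431 0.8730]  K=[0.5856 -0.1142; 0.1255 0.3017]  nu=[-2.7187, -0.4946]  x^+=[-2.4339, -0.3974]  P^+=[0.2055 -0.0046; -0.0046 0.1746]
step 4: x^-=[-2.8288, -0.9383]  P^-=[0.5279 0.0342; 0.0342 0.2512]  S=[0.9188 -0.0366; -0.0366 0.8535]  K=[0.5810 -0.1083; 0.1280 0.2886]  nu=[6.8409, -1.5338]  x^+=[1.3118, -0.5057]  P^+=[0.2031 -0.0019; -0.0019 0.1678]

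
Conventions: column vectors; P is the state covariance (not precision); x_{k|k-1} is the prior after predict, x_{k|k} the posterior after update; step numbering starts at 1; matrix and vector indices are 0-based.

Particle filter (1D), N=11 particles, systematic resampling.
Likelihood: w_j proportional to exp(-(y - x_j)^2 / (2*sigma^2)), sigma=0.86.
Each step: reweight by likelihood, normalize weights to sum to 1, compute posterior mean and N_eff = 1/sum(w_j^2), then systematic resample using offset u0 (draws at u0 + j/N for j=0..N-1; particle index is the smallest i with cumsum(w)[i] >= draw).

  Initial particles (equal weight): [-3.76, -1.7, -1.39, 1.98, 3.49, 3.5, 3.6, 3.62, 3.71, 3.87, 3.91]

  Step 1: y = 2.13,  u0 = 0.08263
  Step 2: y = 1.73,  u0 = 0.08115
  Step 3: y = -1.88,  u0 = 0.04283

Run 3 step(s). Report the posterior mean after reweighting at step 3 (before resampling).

post_mean = 1.9800

step 1: w=[0.0000, 0.0000, 0.0001, 0.4038, 0.1174, 0.1153, 0.0951, 0.0914, 0.0758, 0.0529, 0.0481]  mean=2.9602  Neff=4.5792  idx=[3, 3, 3, 3, 4, 5, 5, 6, 7, 9, 10]
step 2: w=[0.2146, 0.2146, 0.2146, 0.2146, 0.0276, 0.0269, 0.0269, 0.0211, 0.0200, 0.0101, 0.0090]  mean=2.2069  Neff=5.3350  idx=[0, 0, 1, 1, 2, 2, 2, 3, 3, 5, 9]
step 3: w=[0.1111, 0.1111, 0.1111, 0.1111, 0.1111, 0.1111, 0.1111, 0.1111, 0.1111, 0.0000, 0.0000]  mean=1.9800  Neff=9.0002  idx=[0, 1, 2, 2, 3, 4, 5, 6, 6, 7, 8]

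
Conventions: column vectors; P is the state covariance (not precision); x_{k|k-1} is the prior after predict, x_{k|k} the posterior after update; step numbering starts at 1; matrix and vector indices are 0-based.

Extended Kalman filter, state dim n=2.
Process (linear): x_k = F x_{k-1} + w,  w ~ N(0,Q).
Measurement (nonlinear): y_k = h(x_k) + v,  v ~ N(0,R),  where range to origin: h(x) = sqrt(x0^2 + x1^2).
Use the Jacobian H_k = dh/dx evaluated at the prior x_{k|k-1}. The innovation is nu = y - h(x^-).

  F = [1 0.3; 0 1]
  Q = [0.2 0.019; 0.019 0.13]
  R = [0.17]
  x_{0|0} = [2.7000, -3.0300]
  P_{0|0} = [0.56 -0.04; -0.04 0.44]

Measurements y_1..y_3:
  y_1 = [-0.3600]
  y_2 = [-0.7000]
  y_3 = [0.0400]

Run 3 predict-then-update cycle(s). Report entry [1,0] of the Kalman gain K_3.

step 1: x^-=[1.7910, -3.0300]  P^-=[0.7756 0.1110; 0.1110 0.5700]  H_jac=[0.5088 -0.8609]  S=[0.6960]  K=[0.4298; -0.6239]  nu=[-3.8797]  x^+=[0.1237, -0.6095]  P^+=[0.6471 0.2976; 0.2976 0.2991]
step 2: x^-=[-0.0592, -0.6095]  P^-=[1.0525 0.4063; 0.4063 0.4291]  H_jac=[-0.0967 -0.9953]  S=[0.6831]  K=[-0.7410; -0.6827]  nu=[-1.3124]  x^+=[0.9133, 0.2865]  P^+=[0.6775 0.0608; 0.0608 0.1107]
step 3: x^-=[0.9992, 0.2865]  P^-=[0.9239 0.1130; 0.1130 0.2407]  H_jac=[0.9613 0.2756]  S=[1.1019]  K=[0.8343; 0.1588]  nu=[-0.9994]  x^+=[0.1654, 0.1278]  P^+=[0.1570 -0.0330; -0.0330 0.2129]

K[1,0] = 0.1588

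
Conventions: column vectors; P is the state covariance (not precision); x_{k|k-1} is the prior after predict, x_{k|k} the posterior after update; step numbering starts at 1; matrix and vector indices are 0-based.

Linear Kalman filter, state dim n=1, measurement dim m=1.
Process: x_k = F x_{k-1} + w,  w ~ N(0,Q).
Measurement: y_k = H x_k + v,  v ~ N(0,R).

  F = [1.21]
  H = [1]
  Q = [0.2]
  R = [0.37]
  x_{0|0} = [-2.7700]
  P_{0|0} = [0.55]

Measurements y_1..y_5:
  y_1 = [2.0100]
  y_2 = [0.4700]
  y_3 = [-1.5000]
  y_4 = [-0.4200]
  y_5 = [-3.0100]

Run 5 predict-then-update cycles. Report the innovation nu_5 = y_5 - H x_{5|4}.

innov = [-2.3403]

step 1: x^-=[-3.3517]  P^-=[1.0053]  S=[1.3753]  K=[0.7310]  nu=[5.3617]  x^+=[0.5675]  P^+=[0.2705]
step 2: x^-=[0.6867]  P^-=[0.5960]  S=[0.9660]  K=[0.6170]  nu=[-0.2167]  x^+=[0.5530]  P^+=[0.2283]
step 3: x^-=[0.6691]  P^-=[0.5342]  S=[0.9042]  K=[0.5908]  nu=[-2.1691]  x^+=[-0.6124]  P^+=[0.2186]
step 4: x^-=[-0.7410]  P^-=[0.5201]  S=[0.8901]  K=[0.5843]  nu=[0.3210]  x^+=[-0.5535]  P^+=[0.2162]
step 5: x^-=[-0.6697]  P^-=[0.5165]  S=[0.8865]  K=[0.5826]  nu=[-2.3403]  x^+=[-2.0332]  P^+=[0.2156]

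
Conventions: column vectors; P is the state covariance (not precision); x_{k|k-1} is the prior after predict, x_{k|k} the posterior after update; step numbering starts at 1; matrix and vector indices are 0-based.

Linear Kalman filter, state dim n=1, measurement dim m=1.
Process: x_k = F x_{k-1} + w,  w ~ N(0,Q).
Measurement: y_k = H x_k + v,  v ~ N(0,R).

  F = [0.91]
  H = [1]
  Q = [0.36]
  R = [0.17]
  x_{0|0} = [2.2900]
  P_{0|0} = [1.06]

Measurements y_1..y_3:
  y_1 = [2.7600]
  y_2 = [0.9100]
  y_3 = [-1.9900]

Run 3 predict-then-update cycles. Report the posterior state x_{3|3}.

x_post = [-1.1377]

step 1: x^-=[2.0839]  P^-=[1.2378]  S=[1.4078]  K=[0.8792]  nu=[0.6761]  x^+=[2.6784]  P^+=[0.1495]
step 2: x^-=[2.4373]  P^-=[0.4838]  S=[0.6538]  K=[0.7400]  nu=[-1.5273]  x^+=[1.3071]  P^+=[0.1258]
step 3: x^-=[1.1895]  P^-=[0.4642]  S=[0.6342]  K=[0.7319]  nu=[-3.1795]  x^+=[-1.1377]  P^+=[0.1244]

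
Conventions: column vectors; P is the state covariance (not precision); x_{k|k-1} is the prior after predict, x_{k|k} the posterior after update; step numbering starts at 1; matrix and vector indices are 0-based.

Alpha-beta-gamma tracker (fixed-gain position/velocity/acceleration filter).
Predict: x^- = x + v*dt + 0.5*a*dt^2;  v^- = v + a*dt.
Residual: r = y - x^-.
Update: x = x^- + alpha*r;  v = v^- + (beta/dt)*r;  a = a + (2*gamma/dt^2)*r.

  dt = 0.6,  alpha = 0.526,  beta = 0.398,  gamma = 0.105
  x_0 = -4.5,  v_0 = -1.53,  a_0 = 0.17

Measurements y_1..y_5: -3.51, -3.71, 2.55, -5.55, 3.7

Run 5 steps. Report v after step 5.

step 1: x_pred=-5.3874  r=1.8774  x^+=-4.3999  v^+=-0.1827  a^+=1.2652
step 2: x_pred=-4.2818  r=0.5718  x^+=-3.9810  v^+=0.9557  a^+=1.5987
step 3: x_pred=-3.1198  r=5.6698  x^+=-0.1375  v^+=5.6759  a^+=4.9061
step 4: x_pred=4.1511  r=-9.7011  x^+=-0.9517  v^+=2.1845  a^+=-0.7529
step 5: x_pred=0.2235  r=3.4765  x^+=2.0521  v^+=4.0388  a^+=1.2751

v_post = 4.0388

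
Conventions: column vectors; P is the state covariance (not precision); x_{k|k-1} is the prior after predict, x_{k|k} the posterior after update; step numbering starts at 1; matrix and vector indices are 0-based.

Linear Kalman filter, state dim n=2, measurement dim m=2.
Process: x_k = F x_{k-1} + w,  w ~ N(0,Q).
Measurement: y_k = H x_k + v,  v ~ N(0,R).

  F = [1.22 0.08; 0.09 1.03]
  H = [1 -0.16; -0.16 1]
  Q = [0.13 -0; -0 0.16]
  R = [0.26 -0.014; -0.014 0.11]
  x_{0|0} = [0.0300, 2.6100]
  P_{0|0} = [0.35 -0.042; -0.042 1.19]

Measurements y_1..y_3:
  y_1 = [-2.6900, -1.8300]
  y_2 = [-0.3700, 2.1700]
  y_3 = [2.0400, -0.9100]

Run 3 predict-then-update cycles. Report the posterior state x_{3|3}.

step 1: x^-=[0.2454, 2.6910]  P^-=[0.6504 0.0834; 0.0834 1.4175]  S=[0.9200 -0.2593; -0.2593 1.5175]  K=[0.7235 0.1100; 0.1103 0.9442]  nu=[-2.5048, -4.4817]  x^+=[-2.0598, -1.8168]  P^+=[0.1918 0.0327; 0.0327 0.1075]
step 2: x^-=[-2.6583, -2.0567]  P^-=[0.4225 0.0712; 0.0712 0.2817]  S=[0.6669 -0.0537; -0.0537 0.3797]  K=[0.6243 0.0977; 0.0975 0.7256]  nu=[1.9592, 3.8013]  x^+=[-1.0639, 0.8928]  P^+=[0.1655 0.0285; 0.0285 0.0830]
step 3: x^-=[-1.2265, 0.8238]  P^-=[0.3824 0.0610; 0.0610 0.2547]  S=[0.6294 -0.0534; -0.0534 0.3550]  K=[0.5997 0.0897; 0.0919 0.7038]  nu=[3.3983, -1.9301]  x^+=[0.6383, -0.2224]  P^+=[0.1590 0.0269; 0.0269 0.0804]

x_post = [0.6383, -0.2224]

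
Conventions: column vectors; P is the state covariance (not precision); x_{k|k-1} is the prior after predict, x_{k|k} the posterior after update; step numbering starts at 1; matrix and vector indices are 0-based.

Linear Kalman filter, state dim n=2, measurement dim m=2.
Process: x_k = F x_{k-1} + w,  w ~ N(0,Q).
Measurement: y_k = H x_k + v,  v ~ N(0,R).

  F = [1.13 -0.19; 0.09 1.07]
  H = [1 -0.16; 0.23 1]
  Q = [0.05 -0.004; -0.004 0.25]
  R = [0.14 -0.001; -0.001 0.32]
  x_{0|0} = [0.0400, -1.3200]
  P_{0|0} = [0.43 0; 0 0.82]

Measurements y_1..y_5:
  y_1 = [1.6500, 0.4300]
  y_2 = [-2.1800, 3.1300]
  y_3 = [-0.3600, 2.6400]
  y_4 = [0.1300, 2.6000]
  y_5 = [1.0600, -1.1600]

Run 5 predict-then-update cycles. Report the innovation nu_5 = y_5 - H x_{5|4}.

step 1: x^-=[0.2960, -1.4088]  P^-=[0.6287 -0.1270; -0.1270 1.1923]  S=[0.8398 -0.1695; -0.1695 1.4871]  K=[0.7934 0.1023; -0.2257 0.7564]  nu=[1.1286, 1.7707]  x^+=[1.3725, -0.3242]  P^+=[0.1120 0.0062; 0.0062 0.2408]
step 2: x^-=[1.6125, -0.2234]  P^-=[0.1990 -0.0342; -0.0342 0.5278]  S=[0.3635 -0.0726; -0.0726 0.8426]  K=[0.5752 0.0633; -0.2067 0.5993]  nu=[-3.8283, 2.9825]  x^+=[-0.4008, 2.3553]  P^+=[0.0807 0.0011; 0.0011 0.1917]
step 3: x^-=[-0.9004, 2.4841]  P^-=[0.1594 -0.0334; -0.0334 0.4704]  S=[0.3222 -0.0718; -0.0718 0.7834]  K=[0.5230 0.0521; -0.2100 0.5713]  nu=[0.9379, 0.3630]  x^+=[-0.3910, 2.4945]  P^+=[0.0731 -0.0007; -0.0007 0.1832]
step 4: x^-=[-0.9157, 2.6339]  P^-=[0.1502 -0.0346; -0.0346 0.4602]  S=[0.3131 -0.0734; -0.0734 0.7722]  K=[0.5088 0.0483; -0.2132 0.5654]  nu=[1.4672, 0.1767]  x^+=[-0.1607, 2.4211]  P^+=[0.0710 -0.0014; -0.0014 0.1814]
step 5: x^-=[-0.6416, 2.5761]  P^-=[0.1478 -0.0353; -0.0353 0.4580]  S=[0.3108 -0.0743; -0.0743 0.7696]  K=[0.5049 0.0470; -0.2146 0.5639]  nu=[2.1138, -3.5885]  x^+=[0.2568, 0.0990]  P^+=[0.0704 -0.0016; -0.0016 0.1810]

innov = [2.1138, -3.5885]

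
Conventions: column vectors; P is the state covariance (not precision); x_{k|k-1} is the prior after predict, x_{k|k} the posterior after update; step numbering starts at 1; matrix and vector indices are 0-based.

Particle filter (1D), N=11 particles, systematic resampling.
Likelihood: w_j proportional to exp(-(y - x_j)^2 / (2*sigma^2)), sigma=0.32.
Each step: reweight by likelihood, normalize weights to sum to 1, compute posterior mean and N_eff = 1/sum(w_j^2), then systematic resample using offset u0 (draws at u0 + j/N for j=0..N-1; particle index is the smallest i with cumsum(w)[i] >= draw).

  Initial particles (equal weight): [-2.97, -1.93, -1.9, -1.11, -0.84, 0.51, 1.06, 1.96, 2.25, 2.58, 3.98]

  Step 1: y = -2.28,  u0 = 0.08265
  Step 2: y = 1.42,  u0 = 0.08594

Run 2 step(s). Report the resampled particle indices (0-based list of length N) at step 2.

step 1: w=[0.0856, 0.4810, 0.4323, 0.0011, 0.0000, 0.0000, 0.0000, 0.0000, 0.0000, 0.0000, 0.0000]  mean=-2.0051  Neff=2.3498  idx=[0, 1, 1, 1, 1, 1, 2, 2, 2, 2, 2]
step 2: w=[0.0000, 0.0547, 0.0547, 0.0547, 0.0547, 0.0547, 0.1453, 0.1453, 0.1453, 0.1453, 0.1453]  mean=-1.9082  Neff=8.2970  idx=[2, 4, 5, 6, 7, 7, 8, 9, 9, 10, 10]

resampled_idx = [2, 4, 5, 6, 7, 7, 8, 9, 9, 10, 10]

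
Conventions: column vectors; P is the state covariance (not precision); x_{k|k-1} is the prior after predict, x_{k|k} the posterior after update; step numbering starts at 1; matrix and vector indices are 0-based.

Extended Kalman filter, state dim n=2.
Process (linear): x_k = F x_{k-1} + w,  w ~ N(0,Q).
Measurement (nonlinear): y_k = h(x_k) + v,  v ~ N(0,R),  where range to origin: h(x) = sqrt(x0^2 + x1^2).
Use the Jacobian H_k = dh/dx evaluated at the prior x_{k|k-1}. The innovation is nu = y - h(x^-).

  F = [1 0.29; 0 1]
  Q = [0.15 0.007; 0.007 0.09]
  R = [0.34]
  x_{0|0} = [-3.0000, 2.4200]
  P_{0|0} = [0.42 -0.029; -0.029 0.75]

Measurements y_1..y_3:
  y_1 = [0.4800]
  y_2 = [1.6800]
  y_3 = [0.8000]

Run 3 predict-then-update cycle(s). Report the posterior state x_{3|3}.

step 1: x^-=[-2.2982, 2.4200]  P^-=[0.6163 0.1955; 0.1955 0.8400]  H_jac=[-0.6886 0.7251]  S=[0.8787]  K=[-0.3216; 0.5400]  nu=[-2.8574]  x^+=[-1.3792, 0.8770]  P^+=[0.5254 0.3481; 0.3481 0.5838]
step 2: x^-=[-1.1248, 0.8770]  P^-=[0.9264 0.5244; 0.5244 0.6738]  H_jac=[-0.7886 0.6149]  S=[0.6623]  K=[-0.6162; 0.0011]  nu=[0.2537]  x^+=[-1.2811, 0.8773]  P^+=[0.6749 0.5249; 0.5249 0.6738]
step 3: x^-=[-1.0267, 0.8773]  P^-=[1.1860 0.7273; 0.7273 0.7638]  H_jac=[-0.7603 0.6496]  S=[0.6295]  K=[-0.6819; -0.0901]  nu=[-0.5505]  x^+=[-0.6514, 0.9269]  P^+=[0.8933 0.6886; 0.6886 0.7587]

x_post = [-0.6514, 0.9269]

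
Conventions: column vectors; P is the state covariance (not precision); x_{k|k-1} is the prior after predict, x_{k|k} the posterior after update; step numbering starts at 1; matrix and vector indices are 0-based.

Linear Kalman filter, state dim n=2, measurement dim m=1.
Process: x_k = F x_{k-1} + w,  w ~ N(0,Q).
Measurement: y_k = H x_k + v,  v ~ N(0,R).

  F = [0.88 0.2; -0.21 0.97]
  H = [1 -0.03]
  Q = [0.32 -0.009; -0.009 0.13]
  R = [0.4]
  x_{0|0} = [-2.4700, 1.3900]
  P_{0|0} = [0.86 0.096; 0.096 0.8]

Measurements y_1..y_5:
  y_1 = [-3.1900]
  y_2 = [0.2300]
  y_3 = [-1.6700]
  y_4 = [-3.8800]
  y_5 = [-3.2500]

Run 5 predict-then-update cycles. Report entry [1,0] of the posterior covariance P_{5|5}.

step 1: x^-=[-1.8956, 1.8670]  P^-=[1.0518 0.0652; 0.0652 0.8815]  S=[1.4487]  K=[0.7247; 0.0267]  nu=[-1.2384]  x^+=[-2.7930, 1.8339]  P^+=[0.2910 0.0371; 0.0371 0.8805]
step 2: x^-=[-2.0911, 2.3654]  P^-=[0.5936 0.1382; 0.1382 0.9562]  S=[0.9862]  K=[0.5977; 0.1110]  nu=[2.3921]  x^+=[-0.6613, 2.6309]  P^+=[0.2413 0.0727; 0.0727 0.9440]
step 3: x^-=[-0.0557, 2.6909]  P^-=[0.5702 0.1886; 0.1886 0.9992]  S=[0.9598]  K=[0.5882; 0.1652]  nu=[-1.5335]  x^+=[-0.9578, 2.4375]  P^+=[0.2381 0.0953; 0.0953 0.9730]
step 4: x^-=[-0.3553, 2.5655]  P^-=[0.5769 0.2131; 0.2131 1.0172]  S=[0.9650]  K=[0.5912; 0.1892]  nu=[-3.4477]  x^+=[-2.3935, 1.9132]  P^+=[0.2396 0.1052; 0.1052 0.9827]
step 5: x^-=[-1.7237, 2.3584]  P^-=[0.5819 0.2227; 0.2227 1.0223]  S=[0.9694]  K=[0.5933; 0.1981]  nu=[-1.4556]  x^+=[-2.5873, 2.0701]  P^+=[0.2406 0.1088; 0.1088 0.9843]

P_post[1,0] = 0.1088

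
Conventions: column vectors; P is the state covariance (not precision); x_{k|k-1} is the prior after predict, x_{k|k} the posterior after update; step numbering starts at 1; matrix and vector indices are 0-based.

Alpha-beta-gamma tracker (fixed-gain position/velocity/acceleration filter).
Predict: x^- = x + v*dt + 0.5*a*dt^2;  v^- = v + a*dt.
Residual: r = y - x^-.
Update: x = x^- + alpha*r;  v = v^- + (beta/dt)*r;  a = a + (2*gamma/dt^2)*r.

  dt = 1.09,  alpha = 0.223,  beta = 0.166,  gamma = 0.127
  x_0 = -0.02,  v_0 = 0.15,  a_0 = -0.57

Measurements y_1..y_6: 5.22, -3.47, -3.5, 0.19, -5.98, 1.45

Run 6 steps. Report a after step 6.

step 1: x_pred=-0.1951  r=5.4151  x^+=1.0125  v^+=0.3534  a^+=0.5877
step 2: x_pred=1.7468  r=-5.2168  x^+=0.5834  v^+=0.1995  a^+=-0.5276
step 3: x_pred=0.4874  r=-3.9874  x^+=-0.4018  v^+=-0.9829  a^+=-1.3801
step 4: x_pred=-2.2929  r=2.4829  x^+=-1.7392  v^+=-2.1090  a^+=-0.8492
step 5: x_pred=-4.5425  r=-1.4375  x^+=-4.8631  v^+=-3.2536  a^+=-1.1566
step 6: x_pred=-9.0965  r=10.5465  x^+=-6.7447  v^+=-2.9081  a^+=1.0982

a_post = 1.0982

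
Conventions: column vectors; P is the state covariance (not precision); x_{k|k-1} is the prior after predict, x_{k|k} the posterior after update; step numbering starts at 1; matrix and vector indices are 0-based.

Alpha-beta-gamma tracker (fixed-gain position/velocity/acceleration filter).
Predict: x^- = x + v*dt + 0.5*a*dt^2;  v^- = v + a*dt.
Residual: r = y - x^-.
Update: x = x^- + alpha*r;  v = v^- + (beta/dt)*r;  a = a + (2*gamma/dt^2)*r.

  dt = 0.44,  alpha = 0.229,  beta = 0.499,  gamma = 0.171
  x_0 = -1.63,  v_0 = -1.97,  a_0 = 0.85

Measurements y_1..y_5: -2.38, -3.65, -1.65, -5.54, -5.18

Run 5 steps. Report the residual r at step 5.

step 1: x_pred=-2.4145  r=0.0345  x^+=-2.4066  v^+=-1.5569  a^+=0.9110
step 2: x_pred=-3.0034  r=-0.6466  x^+=-3.1515  v^+=-1.8893  a^+=-0.2312
step 3: x_pred=-4.0052  r=2.3552  x^+=-3.4658  v^+=0.6800  a^+=3.9293
step 4: x_pred=-2.7863  r=-2.7537  x^+=-3.4169  v^+=-0.7141  a^+=-0.9352
step 5: x_pred=-3.8216  r=-1.3584  x^+=-4.1327  v^+=-2.6661  a^+=-3.3349

resid = -1.3584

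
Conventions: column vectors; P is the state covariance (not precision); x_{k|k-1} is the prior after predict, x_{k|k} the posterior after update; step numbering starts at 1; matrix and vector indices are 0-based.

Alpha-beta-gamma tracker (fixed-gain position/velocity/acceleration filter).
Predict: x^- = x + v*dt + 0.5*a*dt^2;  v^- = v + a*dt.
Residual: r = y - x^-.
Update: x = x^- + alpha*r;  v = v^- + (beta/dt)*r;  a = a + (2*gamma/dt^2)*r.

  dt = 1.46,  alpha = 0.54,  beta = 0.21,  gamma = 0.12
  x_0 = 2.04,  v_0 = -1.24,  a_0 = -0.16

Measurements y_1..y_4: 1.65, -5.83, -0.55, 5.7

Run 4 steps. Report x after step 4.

step 1: x_pred=0.0591  r=1.5909  x^+=0.9182  v^+=-1.2448  a^+=0.0191
step 2: x_pred=-0.8788  r=-4.9512  x^+=-3.5525  v^+=-1.9290  a^+=-0.5383
step 3: x_pred=-6.9426  r=6.3926  x^+=-3.4906  v^+=-1.7955  a^+=0.1814
step 4: x_pred=-5.9187  r=11.6187  x^+=0.3554  v^+=0.1405  a^+=1.4896

x_post = 0.3554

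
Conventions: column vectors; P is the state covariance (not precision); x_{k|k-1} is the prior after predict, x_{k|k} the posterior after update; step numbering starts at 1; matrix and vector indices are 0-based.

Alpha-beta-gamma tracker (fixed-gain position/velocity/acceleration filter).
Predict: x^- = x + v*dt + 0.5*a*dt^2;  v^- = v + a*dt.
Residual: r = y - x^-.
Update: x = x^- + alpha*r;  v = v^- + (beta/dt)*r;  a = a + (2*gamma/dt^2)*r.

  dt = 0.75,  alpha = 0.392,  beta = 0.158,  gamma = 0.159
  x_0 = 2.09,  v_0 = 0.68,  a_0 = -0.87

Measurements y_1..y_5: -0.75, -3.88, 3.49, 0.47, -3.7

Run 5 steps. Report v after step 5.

v_post = -0.5121

step 1: x_pred=2.3553  r=-3.1053  x^+=1.1380  v^+=-0.6267  a^+=-2.6255
step 2: x_pred=-0.0704  r=-3.8096  x^+=-1.5638  v^+=-3.3984  a^+=-4.7792
step 3: x_pred=-5.4567  r=8.9467  x^+=-1.9496  v^+=-5.0980  a^+=0.2787
step 4: x_pred=-5.6948  r=6.1648  x^+=-3.2782  v^+=-3.5903  a^+=3.7638
step 5: x_pred=-4.9123  r=1.2123  x^+=-4.4371  v^+=-0.5121  a^+=4.4492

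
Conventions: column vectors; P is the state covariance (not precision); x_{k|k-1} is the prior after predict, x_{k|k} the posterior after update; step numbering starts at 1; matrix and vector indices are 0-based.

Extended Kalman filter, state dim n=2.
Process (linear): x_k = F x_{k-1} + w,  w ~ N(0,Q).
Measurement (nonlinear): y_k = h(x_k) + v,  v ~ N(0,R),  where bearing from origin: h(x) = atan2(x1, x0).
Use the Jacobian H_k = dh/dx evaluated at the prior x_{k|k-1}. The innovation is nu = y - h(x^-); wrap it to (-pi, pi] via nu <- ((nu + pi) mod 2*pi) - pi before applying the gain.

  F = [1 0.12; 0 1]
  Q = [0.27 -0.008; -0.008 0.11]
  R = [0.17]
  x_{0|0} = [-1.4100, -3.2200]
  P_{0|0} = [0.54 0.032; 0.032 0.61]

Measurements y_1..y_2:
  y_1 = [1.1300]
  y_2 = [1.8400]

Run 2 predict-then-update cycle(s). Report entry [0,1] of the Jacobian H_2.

H_jac[0,1] = -0.1765

step 1: x^-=[-1.7964, -3.2200]  P^-=[0.8265 0.0972; 0.0972 0.7200]  H_jac=[0.2368 -0.1321]  S=[0.2228]  K=[0.8207; -0.3236]  nu=[-3.0735]  x^+=[-4.3190, -2.2254]  P^+=[0.6764 0.1564; 0.1564 0.6967]
step 2: x^-=[-4.5860, -2.2254]  P^-=[0.9939 0.2320; 0.2320 0.8067]  H_jac=[0.0856 -0.1765]  S=[0.1954]  K=[0.2261; -0.6269]  nu=[-1.7534]  x^+=[-4.9824, -1.1262]  P^+=[0.9839 0.2597; 0.2597 0.7299]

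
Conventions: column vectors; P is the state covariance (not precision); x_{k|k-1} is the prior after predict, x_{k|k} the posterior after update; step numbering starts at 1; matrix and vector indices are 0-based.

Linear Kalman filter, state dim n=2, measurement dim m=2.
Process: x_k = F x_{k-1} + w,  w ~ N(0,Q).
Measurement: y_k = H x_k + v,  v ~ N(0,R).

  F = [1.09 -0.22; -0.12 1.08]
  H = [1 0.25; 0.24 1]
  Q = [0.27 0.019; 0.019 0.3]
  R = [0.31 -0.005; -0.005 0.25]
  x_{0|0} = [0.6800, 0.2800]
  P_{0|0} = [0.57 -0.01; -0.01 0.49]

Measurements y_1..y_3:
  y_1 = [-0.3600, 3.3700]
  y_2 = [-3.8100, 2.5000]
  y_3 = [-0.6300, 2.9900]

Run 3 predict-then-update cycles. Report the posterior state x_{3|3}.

step 1: x^-=[0.6796, 0.2208]  P^-=[0.9757 -0.1840; -0.1840 0.8823]  S=[1.2489 0.2547; 0.2547 1.1002]  K=[0.7716 -0.1330; -0.1323 0.7925]  nu=[-1.0948, 2.9861]  x^+=[-0.5624, 2.7321]  P^+=[0.2650 -0.1007; -0.1007 0.2230]
step 2: x^-=[-1.2141, 3.0181]  P^-=[0.6440 -0.1899; -0.1899 0.5900]  S=[0.8959 0.0958; 0.0958 0.7859]  K=[0.6795 -0.1277; -0.1230 0.7077]  nu=[-3.3505, -0.2267]  x^+=[-3.4616, 3.2696]  P^+=[0.2342 -0.0915; -0.0915 0.1995]
step 3: x^-=[-4.4925, 3.9466]  P^-=[0.6018 -0.1692; -0.1692 0.5598]  S=[0.8621 0.1000; 0.1000 0.7632]  K=[0.6628 -0.1193; -0.1146 0.6953]  nu=[2.8759, 0.1216]  x^+=[-2.6010, 3.7016]  P^+=[0.2280 -0.0879; -0.0879 0.1955]

x_post = [-2.6010, 3.7016]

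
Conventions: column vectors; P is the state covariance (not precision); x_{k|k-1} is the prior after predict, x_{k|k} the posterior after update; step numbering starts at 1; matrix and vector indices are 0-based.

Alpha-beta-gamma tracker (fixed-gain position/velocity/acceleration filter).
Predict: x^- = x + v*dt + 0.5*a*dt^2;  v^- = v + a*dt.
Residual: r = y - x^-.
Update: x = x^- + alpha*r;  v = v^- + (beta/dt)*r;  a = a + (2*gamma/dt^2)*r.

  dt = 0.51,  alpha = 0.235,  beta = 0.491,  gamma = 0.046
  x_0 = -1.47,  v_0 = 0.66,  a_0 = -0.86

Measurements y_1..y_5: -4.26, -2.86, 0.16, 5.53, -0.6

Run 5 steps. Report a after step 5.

a_post = 1.5763

step 1: x_pred=-1.2452  r=-3.0148  x^+=-1.9537  v^+=-2.6810  a^+=-1.9264
step 2: x_pred=-3.5716  r=0.7116  x^+=-3.4043  v^+=-2.9784  a^+=-1.6747
step 3: x_pred=-5.1411  r=5.3011  x^+=-3.8954  v^+=1.2711  a^+=0.2004
step 4: x_pred=-3.2210  r=8.7510  x^+=-1.1645  v^+=9.7983  a^+=3.2957
step 5: x_pred=4.2612  r=-4.8612  x^+=3.1188  v^+=6.7990  a^+=1.5763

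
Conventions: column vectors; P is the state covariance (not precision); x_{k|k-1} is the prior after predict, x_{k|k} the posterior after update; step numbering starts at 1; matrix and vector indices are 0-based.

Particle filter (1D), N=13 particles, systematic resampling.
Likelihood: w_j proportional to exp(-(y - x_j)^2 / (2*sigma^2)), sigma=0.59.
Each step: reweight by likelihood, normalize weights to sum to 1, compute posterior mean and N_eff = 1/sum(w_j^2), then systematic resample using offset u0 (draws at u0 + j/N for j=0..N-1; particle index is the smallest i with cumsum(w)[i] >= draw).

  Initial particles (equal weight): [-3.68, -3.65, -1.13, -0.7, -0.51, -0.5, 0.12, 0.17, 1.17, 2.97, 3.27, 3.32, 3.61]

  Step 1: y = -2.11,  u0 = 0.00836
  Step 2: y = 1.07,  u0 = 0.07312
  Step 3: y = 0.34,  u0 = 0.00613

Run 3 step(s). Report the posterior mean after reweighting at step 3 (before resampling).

post_mean = -0.5739

step 1: w=[0.0687, 0.0785, 0.5962, 0.1362, 0.0599, 0.0572, 0.0019, 0.0014, 0.0000, 0.0000, 0.0000, 0.0000, 0.0000]  mean=-1.3672  Neff=2.5526  idx=[0, 1, 2, 2, 2, 2, 2, 2, 2, 2, 3, 3, 4]
step 2: w=[0.0000, 0.0000, 0.0166, 0.0166, 0.0166, 0.0166, 0.0166, 0.0166, 0.0166, 0.0166, 0.1929, 0.1929, 0.4813]  mean=-0.6657  Neff=3.2439  idx=[6, 10, 10, 10, 11, 11, 12, 12, 12, 12, 12, 12, 12]
step 3: w=[0.0125, 0.0590, 0.0590, 0.0590, 0.0590, 0.0590, 0.0989, 0.0989, 0.0989, 0.0989, 0.0989, 0.0989, 0.0989]  mean=-0.5739  Neff=11.6215  idx=[0, 2, 3, 4, 6, 6, 7, 8, 9, 9, 10, 11, 12]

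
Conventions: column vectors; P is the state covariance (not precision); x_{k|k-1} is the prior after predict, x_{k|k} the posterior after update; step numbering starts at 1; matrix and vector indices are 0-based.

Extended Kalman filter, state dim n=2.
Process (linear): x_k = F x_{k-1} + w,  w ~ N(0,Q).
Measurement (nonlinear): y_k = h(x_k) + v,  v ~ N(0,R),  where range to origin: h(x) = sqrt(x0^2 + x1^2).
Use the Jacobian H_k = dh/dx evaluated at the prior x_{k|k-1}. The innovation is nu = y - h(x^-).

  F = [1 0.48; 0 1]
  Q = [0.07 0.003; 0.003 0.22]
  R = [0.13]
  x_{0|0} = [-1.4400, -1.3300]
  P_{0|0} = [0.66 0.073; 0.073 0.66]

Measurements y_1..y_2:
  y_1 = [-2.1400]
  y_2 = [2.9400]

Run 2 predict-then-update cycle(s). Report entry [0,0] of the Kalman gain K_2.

K[0,0] = 0.3773

step 1: x^-=[-2.0784, -1.3300]  P^-=[0.9521 0.3928; 0.3928 0.8800]  H_jac=[-0.8423 -0.5390]  S=[1.4179]  K=[-0.7150; -0.5679]  nu=[-4.6075]  x^+=[1.2158, 1.2866]  P^+=[0.2274 -0.1829; -0.1829 0.4227]
step 2: x^-=[1.8334, 1.2866]  P^-=[0.2192 0.0230; 0.0230 0.6427]  H_jac=[0.8186 0.5744]  S=[0.5106]  K=[0.3773; 0.7600]  nu=[0.7003]  x^+=[2.0976, 1.8187]  P^+=[0.1465 -0.1234; -0.1234 0.3478]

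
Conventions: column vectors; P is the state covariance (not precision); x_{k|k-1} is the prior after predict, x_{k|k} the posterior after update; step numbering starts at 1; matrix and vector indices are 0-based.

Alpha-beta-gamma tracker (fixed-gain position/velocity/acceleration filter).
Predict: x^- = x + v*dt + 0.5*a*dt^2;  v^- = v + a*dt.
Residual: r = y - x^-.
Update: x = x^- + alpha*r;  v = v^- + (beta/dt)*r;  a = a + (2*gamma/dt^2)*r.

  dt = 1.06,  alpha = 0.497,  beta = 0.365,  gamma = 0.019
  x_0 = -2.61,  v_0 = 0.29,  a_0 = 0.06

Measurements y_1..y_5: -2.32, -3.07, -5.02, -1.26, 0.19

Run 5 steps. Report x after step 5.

step 1: x_pred=-2.2689  r=-0.0511  x^+=-2.2943  v^+=0.3360  a^+=0.0583
step 2: x_pred=-1.9054  r=-1.1646  x^+=-2.4842  v^+=-0.0033  a^+=0.0189
step 3: x_pred=-2.4770  r=-2.5430  x^+=-3.7409  v^+=-0.8589  a^+=-0.0671
step 4: x_pred=-4.6890  r=3.4290  x^+=-2.9848  v^+=0.2507  a^+=0.0489
step 5: x_pred=-2.6916  r=2.8816  x^+=-1.2594  v^+=1.2947  a^+=0.1463

x_post = -1.2594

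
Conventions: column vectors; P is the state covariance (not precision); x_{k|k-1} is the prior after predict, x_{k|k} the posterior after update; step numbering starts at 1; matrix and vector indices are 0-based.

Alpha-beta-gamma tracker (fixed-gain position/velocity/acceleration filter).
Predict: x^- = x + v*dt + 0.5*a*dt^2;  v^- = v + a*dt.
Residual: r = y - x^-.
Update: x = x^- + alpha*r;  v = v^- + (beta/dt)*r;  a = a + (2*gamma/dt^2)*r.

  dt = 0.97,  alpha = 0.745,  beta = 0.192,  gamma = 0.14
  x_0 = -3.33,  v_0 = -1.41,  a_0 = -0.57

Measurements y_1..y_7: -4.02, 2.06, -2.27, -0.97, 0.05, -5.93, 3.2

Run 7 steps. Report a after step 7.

a_post = -0.3644

step 1: x_pred=-4.9659  r=0.9459  x^+=-4.2612  v^+=-1.7757  a^+=-0.2885
step 2: x_pred=-6.1193  r=8.1793  x^+=-0.0257  v^+=-0.4365  a^+=2.1455
step 3: x_pred=0.5602  r=-2.8302  x^+=-1.5483  v^+=1.0844  a^+=1.3033
step 4: x_pred=0.1167  r=-1.0867  x^+=-0.6929  v^+=2.1335  a^+=0.9799
step 5: x_pred=1.8376  r=-1.7876  x^+=0.5059  v^+=2.7302  a^+=0.4479
step 6: x_pred=3.3649  r=-9.2949  x^+=-3.5598  v^+=1.3249  a^+=-2.3181
step 7: x_pred=-3.3652  r=6.5652  x^+=1.5259  v^+=0.3758  a^+=-0.3644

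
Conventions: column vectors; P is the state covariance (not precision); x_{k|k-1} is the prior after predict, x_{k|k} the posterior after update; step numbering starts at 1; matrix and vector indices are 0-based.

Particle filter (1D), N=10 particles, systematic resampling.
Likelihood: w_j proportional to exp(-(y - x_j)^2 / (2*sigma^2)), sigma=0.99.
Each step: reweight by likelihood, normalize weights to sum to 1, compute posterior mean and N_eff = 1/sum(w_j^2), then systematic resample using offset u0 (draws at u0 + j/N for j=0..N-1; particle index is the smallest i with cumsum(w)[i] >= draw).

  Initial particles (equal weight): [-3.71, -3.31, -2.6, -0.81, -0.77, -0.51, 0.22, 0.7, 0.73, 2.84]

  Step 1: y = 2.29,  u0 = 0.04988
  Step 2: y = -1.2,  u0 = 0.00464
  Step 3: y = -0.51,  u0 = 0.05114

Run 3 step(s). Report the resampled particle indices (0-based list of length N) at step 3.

resampled_idx = [0, 1, 1, 2, 3, 4, 5, 6, 8, 9]

step 1: w=[0.0000, 0.0000, 0.0000, 0.0047, 0.0054, 0.0117, 0.0717, 0.1756, 0.1843, 0.5466]  mean=1.8117  Neff=2.7107  idx=[6, 7, 7, 8, 8, 9, 9, 9, 9, 9]
step 2: w=[0.3667, 0.1626, 0.1626, 0.1534, 0.1534, 0.0002, 0.0002, 0.0002, 0.0002, 0.0002]  mean=0.5358  Neff=4.2657  idx=[0, 0, 0, 0, 1, 1, 2, 3, 3, 4]
step 3: w=[0.1305, 0.1305, 0.1305, 0.1305, 0.0812, 0.0812, 0.0812, 0.0782, 0.0782, 0.0782]  mean=0.4565  Neff=9.4146  idx=[0, 1, 1, 2, 3, 4, 5, 6, 8, 9]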